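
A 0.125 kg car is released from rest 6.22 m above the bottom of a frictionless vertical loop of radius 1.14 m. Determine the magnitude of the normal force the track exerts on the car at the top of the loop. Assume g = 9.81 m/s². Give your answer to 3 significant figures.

N = 7.25 N

Energy from release to top (height 2r): mgh = ½mv_top² + mg(2r)
v_top² = 2g(h − 2r) = 2(9.81)(6.22 − 2.280) = 77.303 m²/s²
At the top, both N and weight point toward the centre: N + mg = mv_top²/r
N = m(v_top²/r − g) = 0.125(77.303/1.14 − 9.81) = 7.250 N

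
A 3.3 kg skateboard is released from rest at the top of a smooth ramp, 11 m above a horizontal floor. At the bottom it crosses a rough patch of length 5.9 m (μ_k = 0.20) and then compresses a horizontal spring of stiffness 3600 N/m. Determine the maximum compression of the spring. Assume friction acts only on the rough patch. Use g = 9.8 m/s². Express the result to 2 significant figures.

x = 0.42 m

Initial energy: E₁ = mgh = (3.3)(9.8)(11) = 355.74 J
Friction removes W_f = μ_k mg d = (0.20)(3.3)(9.8)(5.9) = 38.16 J
Energy reaching the spring: E = 355.74 − 38.16 = 317.58 J
At max compression ½kx² = E ⇒ x = √(2E/k) = √(2 × 317.58/3600) = 0.4200 m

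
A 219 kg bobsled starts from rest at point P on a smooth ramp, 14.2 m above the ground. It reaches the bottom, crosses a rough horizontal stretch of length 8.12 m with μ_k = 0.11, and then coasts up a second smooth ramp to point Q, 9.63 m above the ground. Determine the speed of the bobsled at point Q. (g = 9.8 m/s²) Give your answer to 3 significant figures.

v = 8.49 m/s

Energy at P: mgh₁ = (219)(9.8)(14.2) = 30476 J
Friction loss: W_f = μ_k mg d = 1917 J
At Q: ½mv² + mgh₂ = mgh₁ − W_f
½mv² = 30476 − 1917 − 20668 = 7891.1 J
v = √(2 × 7891.1/219) = 8.489 m/s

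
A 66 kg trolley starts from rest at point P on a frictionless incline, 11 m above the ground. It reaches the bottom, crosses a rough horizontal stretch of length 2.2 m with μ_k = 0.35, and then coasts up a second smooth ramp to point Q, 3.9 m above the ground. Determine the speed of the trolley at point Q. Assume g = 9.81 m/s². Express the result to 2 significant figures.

v = 11 m/s

Energy at P: mgh₁ = (66)(9.81)(11) = 7122.1 J
Friction loss: W_f = μ_k mg d = 498.5 J
At Q: ½mv² + mgh₂ = mgh₁ − W_f
½mv² = 7122.1 − 498.5 − 2525.1 = 4098.4 J
v = √(2 × 4098.4/66) = 11.14 m/s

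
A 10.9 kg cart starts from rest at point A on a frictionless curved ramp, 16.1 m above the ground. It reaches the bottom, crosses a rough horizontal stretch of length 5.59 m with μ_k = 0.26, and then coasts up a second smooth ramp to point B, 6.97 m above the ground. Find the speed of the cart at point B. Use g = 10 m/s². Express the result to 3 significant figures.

Energy at A: mgh₁ = (10.9)(10)(16.1) = 1754.9 J
Friction loss: W_f = μ_k mg d = 158.4 J
At B: ½mv² + mgh₂ = mgh₁ − W_f
½mv² = 1754.9 − 158.4 − 759.73 = 836.75 J
v = √(2 × 836.75/10.9) = 12.39 m/s

v = 12.4 m/s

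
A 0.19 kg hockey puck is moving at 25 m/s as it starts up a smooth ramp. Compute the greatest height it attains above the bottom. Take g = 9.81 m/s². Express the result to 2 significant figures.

h = 32 m

Setting KE at the bottom equal to PE gained: ½mv² = mgh
h = v²/(2g) = 25²/(2 × 9.81) = 31.86 m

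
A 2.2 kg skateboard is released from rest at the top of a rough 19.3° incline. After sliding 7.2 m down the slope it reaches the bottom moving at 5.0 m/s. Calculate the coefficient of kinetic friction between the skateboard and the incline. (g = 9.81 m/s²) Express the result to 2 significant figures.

Energy balance down the incline: mg L sinθ − ½mv² = μ_k (mg cosθ) L
mgL sinθ = 51.359 J; ½mv² = 27.500 J
W_f = 51.359 − 27.500 = 23.86 J
μ_k = W_f/(mg cosθ · L) = 23.86/(20.37 × 7.2) = 0.1627

μ_k = 0.16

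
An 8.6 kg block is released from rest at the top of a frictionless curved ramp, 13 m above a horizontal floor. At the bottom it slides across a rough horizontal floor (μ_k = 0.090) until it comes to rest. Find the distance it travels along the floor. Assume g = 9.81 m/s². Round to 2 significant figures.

d = 140 m

Energy at the top = energy at the end + work done against friction:
At rest all PE has been dissipated by friction: mgh = μ_k m g d
d = h/μ_k = 13/0.090 = 144.4 m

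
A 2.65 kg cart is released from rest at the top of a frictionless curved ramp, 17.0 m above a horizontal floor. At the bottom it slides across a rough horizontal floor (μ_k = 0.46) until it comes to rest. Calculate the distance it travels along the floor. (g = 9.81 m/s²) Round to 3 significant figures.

Applying the work–energy principle:
At rest all PE has been dissipated by friction: mgh = μ_k m g d
d = h/μ_k = 17.0/0.46 = 36.96 m

d = 37.0 m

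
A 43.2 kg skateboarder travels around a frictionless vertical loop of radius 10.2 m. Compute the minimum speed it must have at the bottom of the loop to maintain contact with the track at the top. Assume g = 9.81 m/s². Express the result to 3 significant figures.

v = 22.4 m/s

At the top: mg = mv_top²/r ⇒ v_top² = gr = 100.1 m²/s²
Energy from bottom to top (height 2r): ½mv_bot² = ½mv_top² + mg(2r)
v_bot² = gr + 4gr = 5gr = 500.3
v_bot = √(5gr) = 22.37 m/s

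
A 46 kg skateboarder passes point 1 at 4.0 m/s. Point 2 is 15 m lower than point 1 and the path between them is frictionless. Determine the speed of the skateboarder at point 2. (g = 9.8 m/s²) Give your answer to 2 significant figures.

By conservation of mechanical energy, ½mv₀² + mgh = ½mv²
v² = v₀² + 2gh = (4.0)² + 2(9.8)(15) = 310.00
v = √310.00 = 17.61 m/s

v = 18 m/s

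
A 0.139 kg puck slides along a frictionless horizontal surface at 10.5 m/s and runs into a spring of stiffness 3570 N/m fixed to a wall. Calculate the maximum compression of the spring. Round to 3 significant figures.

x = 0.0655 m

All KE is stored as spring PE at maximum compression: ½mv² = ½kx²
x = v√(m/k) = 10.5 × √(0.139/3570) = 0.06552 m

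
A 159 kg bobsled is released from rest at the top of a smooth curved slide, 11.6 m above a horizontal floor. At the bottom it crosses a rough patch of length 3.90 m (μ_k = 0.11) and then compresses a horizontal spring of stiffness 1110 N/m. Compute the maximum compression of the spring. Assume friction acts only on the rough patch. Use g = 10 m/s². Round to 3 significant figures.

Initial energy: E₁ = mgh = (159)(10)(11.6) = 18444 J
Friction removes W_f = μ_k mg d = (0.11)(159)(10)(3.90) = 682.1 J
Energy reaching the spring: E = 18444 − 682.1 = 17762 J
At max compression ½kx² = E ⇒ x = √(2E/k) = √(2 × 17762/1110) = 5.657 m

x = 5.66 m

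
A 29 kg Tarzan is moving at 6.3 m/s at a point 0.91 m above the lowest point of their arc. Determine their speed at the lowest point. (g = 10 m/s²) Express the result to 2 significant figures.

v = 7.6 m/s

Mechanical energy is conserved (no friction): ½mv₀² + mgh = ½mv²
v² = v₀² + 2gh = (6.3)² + 2(10)(0.91) = 57.890
v = √57.890 = 7.609 m/s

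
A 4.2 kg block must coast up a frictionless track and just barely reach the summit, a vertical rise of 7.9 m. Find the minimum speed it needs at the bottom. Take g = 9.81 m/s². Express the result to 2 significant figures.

At the top it is momentarily at rest, so all KE converts to PE: ½mv² = mgh
v = √(2gh) = √(2 × 9.81 × 7.9) = 12.45 m/s

v = 12 m/s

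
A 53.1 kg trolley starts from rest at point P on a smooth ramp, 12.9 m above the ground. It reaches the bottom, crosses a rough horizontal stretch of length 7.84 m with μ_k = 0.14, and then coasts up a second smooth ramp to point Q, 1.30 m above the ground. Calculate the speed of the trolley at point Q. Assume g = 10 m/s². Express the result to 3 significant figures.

Energy at P: mgh₁ = (53.1)(10)(12.9) = 6849.9 J
Friction loss: W_f = μ_k mg d = 582.8 J
At Q: ½mv² + mgh₂ = mgh₁ − W_f
½mv² = 6849.9 − 582.8 − 690.30 = 5576.8 J
v = √(2 × 5576.8/53.1) = 14.49 m/s

v = 14.5 m/s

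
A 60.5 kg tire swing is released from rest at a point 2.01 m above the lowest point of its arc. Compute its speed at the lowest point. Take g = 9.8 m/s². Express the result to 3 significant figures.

v = 6.28 m/s

Mechanical energy is conserved (no friction): mgh = ½mv²
v = √(2gh) = √(2 × 9.8 × 2.01) = √39.396 = 6.277 m/s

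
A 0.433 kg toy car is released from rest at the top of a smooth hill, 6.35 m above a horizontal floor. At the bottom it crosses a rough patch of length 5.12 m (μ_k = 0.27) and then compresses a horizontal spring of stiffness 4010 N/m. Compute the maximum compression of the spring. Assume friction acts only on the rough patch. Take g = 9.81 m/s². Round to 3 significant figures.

Initial energy: E₁ = mgh = (0.433)(9.81)(6.35) = 26.973 J
Friction removes W_f = μ_k mg d = (0.27)(0.433)(9.81)(5.12) = 5.872 J
Energy reaching the spring: E = 26.973 − 5.872 = 21.101 J
At max compression ½kx² = E ⇒ x = √(2E/k) = √(2 × 21.101/4010) = 0.1026 m

x = 0.103 m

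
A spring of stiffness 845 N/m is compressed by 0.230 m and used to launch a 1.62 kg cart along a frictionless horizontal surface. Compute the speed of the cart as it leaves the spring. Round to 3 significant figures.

Spring PE converts entirely to kinetic energy: ½kx² = ½mv²
v = x√(k/m) = 0.230 × √(845/1.62) = 5.253 m/s

v = 5.25 m/s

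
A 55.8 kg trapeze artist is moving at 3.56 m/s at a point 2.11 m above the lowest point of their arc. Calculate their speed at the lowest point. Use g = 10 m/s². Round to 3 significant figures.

v = 7.41 m/s

Energy conservation between the two points: ½mv₀² + mgh = ½mv²
v² = v₀² + 2gh = (3.56)² + 2(10)(2.11) = 54.874
v = √54.874 = 7.408 m/s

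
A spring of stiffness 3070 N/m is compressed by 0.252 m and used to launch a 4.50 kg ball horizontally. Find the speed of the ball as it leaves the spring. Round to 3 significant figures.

Spring PE converts entirely to kinetic energy: ½kx² = ½mv²
v = x√(k/m) = 0.252 × √(3070/4.50) = 6.582 m/s

v = 6.58 m/s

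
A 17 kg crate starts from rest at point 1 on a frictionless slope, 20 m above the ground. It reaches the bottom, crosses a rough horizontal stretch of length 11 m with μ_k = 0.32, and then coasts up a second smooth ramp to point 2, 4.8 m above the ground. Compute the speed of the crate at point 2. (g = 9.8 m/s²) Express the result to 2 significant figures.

Energy at 1: mgh₁ = (17)(9.8)(20) = 3332.0 J
Friction loss: W_f = μ_k mg d = 586.4 J
At 2: ½mv² + mgh₂ = mgh₁ − W_f
½mv² = 3332.0 − 586.4 − 799.68 = 1945.9 J
v = √(2 × 1945.9/17) = 15.13 m/s

v = 15 m/s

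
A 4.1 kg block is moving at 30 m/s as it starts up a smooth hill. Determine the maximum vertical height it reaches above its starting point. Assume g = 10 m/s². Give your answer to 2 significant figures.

By energy conservation, ½mv² = mgh
h = v²/(2g) = 30²/(2 × 10) = 45.00 m

h = 45 m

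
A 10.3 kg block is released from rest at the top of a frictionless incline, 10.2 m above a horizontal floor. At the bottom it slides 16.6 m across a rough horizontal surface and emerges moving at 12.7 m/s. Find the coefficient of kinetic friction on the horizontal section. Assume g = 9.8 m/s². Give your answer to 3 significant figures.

Applying the work–energy principle:
mgh = ½mv² + μ_k m g d
mgh = 1029.6 J; ½mv² = 830.64 J
W_f = 1029.6 − 830.64 = 198.9 J
μ_k = W_f/(mg·d) = 198.9/(100.9 × 16.6) = 0.1187

μ_k = 0.119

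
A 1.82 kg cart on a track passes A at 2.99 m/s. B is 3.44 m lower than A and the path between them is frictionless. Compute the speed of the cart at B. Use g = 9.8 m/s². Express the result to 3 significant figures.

v = 8.74 m/s

Equating total energy at the two states: ½mv₀² + mgh = ½mv²
The mass cancels from both sides.
v² = v₀² + 2gh = (2.99)² + 2(9.8)(3.44) = 76.364
v = √76.364 = 8.739 m/s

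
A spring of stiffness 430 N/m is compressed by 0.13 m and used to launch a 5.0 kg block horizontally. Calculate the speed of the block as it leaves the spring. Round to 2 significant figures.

Spring PE converts entirely to kinetic energy: ½kx² = ½mv²
v = x√(k/m) = 0.13 × √(430/5.0) = 1.206 m/s

v = 1.2 m/s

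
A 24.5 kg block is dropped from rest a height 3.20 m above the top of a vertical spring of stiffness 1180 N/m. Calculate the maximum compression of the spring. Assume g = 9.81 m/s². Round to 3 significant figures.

Measuring PE from the top of the relaxed spring, at max compression the block has dropped H + x with zero KE, so:
mg(H + x) = ½kx²
½(1180)x² − (24.5)(9.81)x − (24.5)(9.81)(3.20) = 0
590.0x² − 240.3x − 769.1 = 0
x = [240.3 + √(57766 + 1.8151e+06)]/(2 × 590.0) = 1.363 m

x = 1.36 m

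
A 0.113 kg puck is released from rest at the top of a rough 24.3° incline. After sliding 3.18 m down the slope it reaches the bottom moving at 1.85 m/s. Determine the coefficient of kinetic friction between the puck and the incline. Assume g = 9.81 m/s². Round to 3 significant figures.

mgh = ½mv² + μ_k (mg cosθ) L, with h = L sinθ
mgL sinθ = 1.4506 J; ½mv² = 0.19337 J
W_f = 1.4506 − 0.19337 = 1.257 J
μ_k = W_f/(mg cosθ · L) = 1.257/(1.010 × 3.18) = 0.3913

μ_k = 0.391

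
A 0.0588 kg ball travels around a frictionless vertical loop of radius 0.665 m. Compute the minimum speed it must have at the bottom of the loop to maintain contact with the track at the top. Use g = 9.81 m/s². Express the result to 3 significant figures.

v = 5.71 m/s

At the top: mg = mv_top²/r ⇒ v_top² = gr = 6.524 m²/s²
Energy from bottom to top (height 2r): ½mv_bot² = ½mv_top² + mg(2r)
v_bot² = gr + 4gr = 5gr = 32.62
v_bot = √(5gr) = 5.711 m/s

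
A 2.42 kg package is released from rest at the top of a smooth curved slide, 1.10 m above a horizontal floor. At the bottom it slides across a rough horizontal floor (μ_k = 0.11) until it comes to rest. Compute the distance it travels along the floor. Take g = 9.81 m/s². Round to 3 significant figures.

Energy at the top = energy at the end + work done against friction:
At rest all PE has been dissipated by friction: mgh = μ_k m g d
d = h/μ_k = 1.10/0.11 = 10.00 m

d = 10.0 m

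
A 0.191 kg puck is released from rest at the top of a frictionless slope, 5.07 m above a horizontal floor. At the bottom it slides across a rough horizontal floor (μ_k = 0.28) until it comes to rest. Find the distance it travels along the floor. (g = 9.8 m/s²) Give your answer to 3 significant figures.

Applying the work–energy principle:
At rest all PE has been dissipated by friction: mgh = μ_k m g d
d = h/μ_k = 5.07/0.28 = 18.11 m

d = 18.1 m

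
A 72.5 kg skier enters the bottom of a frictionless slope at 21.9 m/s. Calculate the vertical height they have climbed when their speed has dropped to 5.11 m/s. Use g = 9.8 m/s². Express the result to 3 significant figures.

Conservation of energy: ½mv₁² = ½mv₂² + mgh
h = (v₁² − v₂²)/(2g) = (21.9² − 5.11²)/(2 × 9.8) = 23.14 m

h = 23.1 m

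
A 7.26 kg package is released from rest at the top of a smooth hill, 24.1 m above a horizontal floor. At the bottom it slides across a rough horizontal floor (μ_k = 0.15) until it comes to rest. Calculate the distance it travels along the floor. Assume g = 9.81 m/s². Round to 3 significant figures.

Energy bookkeeping (friction removes W_f = μ_k N d):
At rest all PE has been dissipated by friction: mgh = μ_k m g d
d = h/μ_k = 24.1/0.15 = 160.7 m

d = 161 m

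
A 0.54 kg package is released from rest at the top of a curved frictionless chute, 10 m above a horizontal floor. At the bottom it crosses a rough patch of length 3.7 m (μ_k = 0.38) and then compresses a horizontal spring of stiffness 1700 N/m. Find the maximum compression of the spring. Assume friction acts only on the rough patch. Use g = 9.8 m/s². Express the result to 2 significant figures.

Initial energy: E₁ = mgh = (0.54)(9.8)(10) = 52.920 J
Friction removes W_f = μ_k mg d = (0.38)(0.54)(9.8)(3.7) = 7.441 J
Energy reaching the spring: E = 52.920 − 7.441 = 45.479 J
At max compression ½kx² = E ⇒ x = √(2E/k) = √(2 × 45.479/1700) = 0.2313 m

x = 0.23 m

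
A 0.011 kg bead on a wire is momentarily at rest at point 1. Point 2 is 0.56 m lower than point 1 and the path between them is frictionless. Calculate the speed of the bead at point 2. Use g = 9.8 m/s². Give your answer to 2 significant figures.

v = 3.3 m/s

Mechanical energy is conserved (no friction): mgh = ½mv²
v = √(2gh) = √(2 × 9.8 × 0.56) = √10.976 = 3.313 m/s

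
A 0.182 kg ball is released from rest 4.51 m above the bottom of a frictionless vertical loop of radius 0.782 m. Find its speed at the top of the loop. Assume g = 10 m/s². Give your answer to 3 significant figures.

Energy conservation: mgh = ½mv_top² + mg(2r)
v_top² = 2g(h − 2r) = 2(10)(4.51 − 1.564) = 58.92
v_top = 7.676 m/s

v = 7.68 m/s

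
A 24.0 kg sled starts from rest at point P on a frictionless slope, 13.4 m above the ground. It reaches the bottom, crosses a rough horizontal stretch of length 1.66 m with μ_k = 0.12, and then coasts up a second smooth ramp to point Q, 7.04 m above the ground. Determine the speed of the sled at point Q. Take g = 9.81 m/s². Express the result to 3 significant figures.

Energy at P: mgh₁ = (24.0)(9.81)(13.4) = 3154.9 J
Friction loss: W_f = μ_k mg d = 46.90 J
At Q: ½mv² + mgh₂ = mgh₁ − W_f
½mv² = 3154.9 − 46.90 − 1657.5 = 1450.5 J
v = √(2 × 1450.5/24.0) = 10.99 m/s

v = 11.0 m/s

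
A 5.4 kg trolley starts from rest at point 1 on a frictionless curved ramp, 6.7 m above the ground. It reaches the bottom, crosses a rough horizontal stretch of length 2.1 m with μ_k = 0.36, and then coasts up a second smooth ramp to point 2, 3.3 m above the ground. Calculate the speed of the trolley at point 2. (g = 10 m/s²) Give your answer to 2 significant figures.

v = 7.3 m/s

Energy at 1: mgh₁ = (5.4)(10)(6.7) = 361.80 J
Friction loss: W_f = μ_k mg d = 40.82 J
At 2: ½mv² + mgh₂ = mgh₁ − W_f
½mv² = 361.80 − 40.82 − 178.20 = 142.78 J
v = √(2 × 142.78/5.4) = 7.272 m/s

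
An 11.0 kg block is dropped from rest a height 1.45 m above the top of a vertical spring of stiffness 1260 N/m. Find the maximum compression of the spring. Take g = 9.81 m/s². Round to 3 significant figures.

Measuring PE from the top of the relaxed spring, at max compression the block has dropped H + x with zero KE, so:
mg(H + x) = ½kx²
½(1260)x² − (11.0)(9.81)x − (11.0)(9.81)(1.45) = 0
630.0x² − 107.9x − 156.5 = 0
x = [107.9 + √(11645 + 394303)]/(2 × 630.0) = 0.5913 m

x = 0.591 m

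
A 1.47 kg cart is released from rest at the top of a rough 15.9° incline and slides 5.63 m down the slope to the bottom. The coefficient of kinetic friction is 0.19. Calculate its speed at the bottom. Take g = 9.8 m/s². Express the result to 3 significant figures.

v = 3.17 m/s

Taking the bottom as reference, mgh = ½mv² + μ_k N L with h = L sinθ, N = mg cosθ:
mgh = mgL sinθ = (1.47)(9.8)(5.63)sin15.9° = 22.220 J
W_f = μ_k mg cosθ · L = (0.19)(1.47)(9.8)cos15.9°·5.63 = 14.82 J
½mv² = 22.220 − 14.82 = 7.3991 J
v = √(2 × 7.3991/1.47) = 3.173 m/s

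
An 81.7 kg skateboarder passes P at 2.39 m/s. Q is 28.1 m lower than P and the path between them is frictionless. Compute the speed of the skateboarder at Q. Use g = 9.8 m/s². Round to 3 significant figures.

v = 23.6 m/s

Equating total energy at the two states: ½mv₀² + mgh = ½mv²
The mass cancels from both sides.
v² = v₀² + 2gh = (2.39)² + 2(9.8)(28.1) = 556.47
v = √556.47 = 23.59 m/s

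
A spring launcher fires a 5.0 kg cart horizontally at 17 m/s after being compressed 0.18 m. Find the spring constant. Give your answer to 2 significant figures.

k = 45000 N/m

Spring PE at full compression equals KE at release: ½kx² = ½mv²
k = mv²/x² = (5.0)(17)²/(0.18)² = 44599 N/m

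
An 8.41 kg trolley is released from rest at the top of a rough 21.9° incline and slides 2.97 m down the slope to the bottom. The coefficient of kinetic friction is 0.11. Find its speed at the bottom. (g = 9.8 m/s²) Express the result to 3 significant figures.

v = 3.97 m/s

Work–energy: mg(L sinθ) − μ_k(mg cosθ)L = ½mv²
mgh = mgL sinθ = (8.41)(9.8)(2.97)sin21.9° = 91.300 J
W_f = μ_k mg cosθ · L = (0.11)(8.41)(9.8)cos21.9°·2.97 = 24.98 J
½mv² = 91.300 − 24.98 = 66.318 J
v = √(2 × 66.318/8.41) = 3.971 m/s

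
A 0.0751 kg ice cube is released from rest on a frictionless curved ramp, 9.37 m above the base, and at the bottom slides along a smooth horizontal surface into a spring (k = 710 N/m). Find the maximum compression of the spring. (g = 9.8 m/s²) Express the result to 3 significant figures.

Energy conservation (no friction) from release to max compression: mgh = ½kx²
x = √(2mgh/k) = √(2 × 0.0751 × 9.8 × 9.37 / 710) = 0.1394 m

x = 0.139 m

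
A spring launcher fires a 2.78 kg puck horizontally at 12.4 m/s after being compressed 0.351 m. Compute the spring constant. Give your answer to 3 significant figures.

Energy stored in the spring equals the launch KE: ½kx² = ½mv²
k = mv²/x² = (2.78)(12.4)²/(0.351)² = 3470 N/m

k = 3470 N/m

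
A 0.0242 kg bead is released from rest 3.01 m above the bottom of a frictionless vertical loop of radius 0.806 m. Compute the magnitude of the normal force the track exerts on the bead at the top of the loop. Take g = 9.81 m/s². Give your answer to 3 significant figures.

Energy from release to top (height 2r): mgh = ½mv_top² + mg(2r)
v_top² = 2g(h − 2r) = 2(9.81)(3.01 − 1.612) = 27.429 m²/s²
At the top, both N and weight point toward the centre: N + mg = mv_top²/r
N = m(v_top²/r − g) = 0.0242(27.429/0.806 − 9.81) = 0.5861 N

N = 0.586 N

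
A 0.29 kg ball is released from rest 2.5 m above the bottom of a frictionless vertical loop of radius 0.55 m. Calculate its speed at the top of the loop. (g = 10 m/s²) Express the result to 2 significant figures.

v = 5.3 m/s

Energy conservation: mgh = ½mv_top² + mg(2r)
v_top² = 2g(h − 2r) = 2(10)(2.5 − 1.100) = 28.00
v_top = 5.292 m/s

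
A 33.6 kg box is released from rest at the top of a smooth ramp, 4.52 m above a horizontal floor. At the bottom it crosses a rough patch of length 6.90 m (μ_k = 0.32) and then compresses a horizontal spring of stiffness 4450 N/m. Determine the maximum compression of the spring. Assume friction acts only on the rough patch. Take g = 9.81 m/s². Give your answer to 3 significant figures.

x = 0.585 m

Initial energy: E₁ = mgh = (33.6)(9.81)(4.52) = 1489.9 J
Friction removes W_f = μ_k mg d = (0.32)(33.6)(9.81)(6.90) = 727.8 J
Energy reaching the spring: E = 1489.9 − 727.8 = 762.07 J
At max compression ½kx² = E ⇒ x = √(2E/k) = √(2 × 762.07/4450) = 0.5852 m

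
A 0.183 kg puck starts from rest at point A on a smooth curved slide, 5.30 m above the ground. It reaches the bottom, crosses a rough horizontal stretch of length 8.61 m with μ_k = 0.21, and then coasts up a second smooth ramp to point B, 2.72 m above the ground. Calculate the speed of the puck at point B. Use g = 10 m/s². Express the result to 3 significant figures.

Energy at A: mgh₁ = (0.183)(10)(5.30) = 9.6990 J
Friction loss: W_f = μ_k mg d = 3.309 J
At B: ½mv² + mgh₂ = mgh₁ − W_f
½mv² = 9.6990 − 3.309 − 4.9776 = 1.4126 J
v = √(2 × 1.4126/0.183) = 3.929 m/s

v = 3.93 m/s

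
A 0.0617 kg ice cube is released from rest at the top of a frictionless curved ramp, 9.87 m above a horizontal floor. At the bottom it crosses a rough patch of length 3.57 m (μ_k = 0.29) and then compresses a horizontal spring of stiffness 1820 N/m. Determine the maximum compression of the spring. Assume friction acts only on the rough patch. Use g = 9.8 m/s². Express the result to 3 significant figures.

Initial energy: E₁ = mgh = (0.0617)(9.8)(9.87) = 5.9680 J
Friction removes W_f = μ_k mg d = (0.29)(0.0617)(9.8)(3.57) = 0.6260 J
Energy reaching the spring: E = 5.9680 − 0.6260 = 5.3420 J
At max compression ½kx² = E ⇒ x = √(2E/k) = √(2 × 5.3420/1820) = 0.07662 m

x = 0.0766 m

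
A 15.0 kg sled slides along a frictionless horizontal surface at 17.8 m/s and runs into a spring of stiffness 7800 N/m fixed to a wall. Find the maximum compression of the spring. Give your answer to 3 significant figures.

x = 0.781 m

At max compression the sled is momentarily at rest: ½mv² = ½kx²
x = v√(m/k) = 17.8 × √(15.0/7800) = 0.7806 m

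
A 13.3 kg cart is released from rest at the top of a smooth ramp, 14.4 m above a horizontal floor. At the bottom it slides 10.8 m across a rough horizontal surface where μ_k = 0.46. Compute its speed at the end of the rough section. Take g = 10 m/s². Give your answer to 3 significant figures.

Energy at the top = energy at the end + work done against friction:
mgh = ½mv² + μ_k m g d
W_f = μ_k mg d = (0.46)(13.3)(10)(10.8) = 660.7 J
½mv² = mgh − W_f = 1915.2 − 660.7 = 1254.5 J
v = √(2 × 1254.5/13.3) = 13.73 m/s

v = 13.7 m/s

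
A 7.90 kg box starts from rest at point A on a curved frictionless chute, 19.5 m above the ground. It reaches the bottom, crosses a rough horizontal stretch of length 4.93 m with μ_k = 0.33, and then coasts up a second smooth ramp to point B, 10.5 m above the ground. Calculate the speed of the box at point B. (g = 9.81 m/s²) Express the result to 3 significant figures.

v = 12.0 m/s

Energy at A: mgh₁ = (7.90)(9.81)(19.5) = 1511.2 J
Friction loss: W_f = μ_k mg d = 126.1 J
At B: ½mv² + mgh₂ = mgh₁ − W_f
½mv² = 1511.2 − 126.1 − 813.74 = 571.41 J
v = √(2 × 571.41/7.90) = 12.03 m/s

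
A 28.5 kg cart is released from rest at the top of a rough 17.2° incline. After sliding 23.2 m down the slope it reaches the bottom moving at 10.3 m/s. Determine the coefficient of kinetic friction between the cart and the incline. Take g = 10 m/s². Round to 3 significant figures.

μ_k = 0.0702

mgh = ½mv² + μ_k (mg cosθ) L, with h = L sinθ
mgL sinθ = 1955.2 J; ½mv² = 1511.8 J
W_f = 1955.2 − 1511.8 = 443.4 J
μ_k = W_f/(mg cosθ · L) = 443.4/(272.3 × 23.2) = 0.07021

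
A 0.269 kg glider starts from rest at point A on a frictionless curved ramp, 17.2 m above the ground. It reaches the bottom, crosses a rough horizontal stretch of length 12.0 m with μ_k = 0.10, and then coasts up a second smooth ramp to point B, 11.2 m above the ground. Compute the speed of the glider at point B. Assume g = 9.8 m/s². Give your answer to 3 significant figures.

v = 9.70 m/s

Energy at A: mgh₁ = (0.269)(9.8)(17.2) = 45.343 J
Friction loss: W_f = μ_k mg d = 3.163 J
At B: ½mv² + mgh₂ = mgh₁ − W_f
½mv² = 45.343 − 3.163 − 29.525 = 12.654 J
v = √(2 × 12.654/0.269) = 9.699 m/s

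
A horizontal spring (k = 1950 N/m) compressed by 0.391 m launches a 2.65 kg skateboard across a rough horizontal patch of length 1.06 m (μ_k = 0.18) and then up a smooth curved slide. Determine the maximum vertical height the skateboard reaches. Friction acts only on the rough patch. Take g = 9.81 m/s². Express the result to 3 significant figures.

h = 5.54 m

Spring energy: E₀ = ½kx² = ½(1950)(0.391)² = 149.06 J
Friction: W_f = μ_k mg d = (0.18)(2.65)(9.81)(1.06) = 4.960 J
Energy at base of ramp: E = 149.06 − 4.960 = 144.10 J
At max height all remaining energy is PE: mgh = E ⇒ h = E/(mg) = 144.10/(2.65 × 9.81) = 5.543 m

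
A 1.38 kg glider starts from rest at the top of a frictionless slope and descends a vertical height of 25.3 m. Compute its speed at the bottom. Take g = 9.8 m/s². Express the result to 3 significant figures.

v = 22.3 m/s

Equating total energy at the two states: mgh = ½mv²
v = √(2gh) = √(2 × 9.8 × 25.3) = √495.88 = 22.27 m/s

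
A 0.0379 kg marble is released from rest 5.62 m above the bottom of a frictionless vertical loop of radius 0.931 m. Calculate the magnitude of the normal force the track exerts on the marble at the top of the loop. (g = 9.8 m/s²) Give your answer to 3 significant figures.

N = 2.63 N

Energy from release to top (height 2r): mgh = ½mv_top² + mg(2r)
v_top² = 2g(h − 2r) = 2(9.8)(5.62 − 1.862) = 73.657 m²/s²
At the top, both N and weight point toward the centre: N + mg = mv_top²/r
N = m(v_top²/r − g) = 0.0379(73.657/0.931 − 9.8) = 2.627 N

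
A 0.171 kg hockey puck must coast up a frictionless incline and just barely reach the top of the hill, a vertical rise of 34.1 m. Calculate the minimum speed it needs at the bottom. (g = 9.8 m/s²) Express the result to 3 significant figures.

At the top it is momentarily at rest, so all KE converts to PE: ½mv² = mgh
v = √(2gh) = √(2 × 9.8 × 34.1) = 25.85 m/s

v = 25.9 m/s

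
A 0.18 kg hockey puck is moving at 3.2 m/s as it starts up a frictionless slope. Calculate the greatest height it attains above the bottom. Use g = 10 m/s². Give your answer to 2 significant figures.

h = 0.51 m

Setting KE at the bottom equal to PE gained: ½mv² = mgh
h = v²/(2g) = 3.2²/(2 × 10) = 0.5120 m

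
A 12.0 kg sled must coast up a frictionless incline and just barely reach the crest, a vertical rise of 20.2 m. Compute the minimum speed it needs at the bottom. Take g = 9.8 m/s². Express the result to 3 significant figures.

v = 19.9 m/s

At the top it is momentarily at rest, so all KE converts to PE: ½mv² = mgh
v = √(2gh) = √(2 × 9.8 × 20.2) = 19.90 m/s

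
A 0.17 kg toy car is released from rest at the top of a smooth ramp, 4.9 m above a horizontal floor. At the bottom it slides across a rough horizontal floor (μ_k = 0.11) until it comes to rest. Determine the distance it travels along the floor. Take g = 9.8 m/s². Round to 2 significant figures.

Energy bookkeeping (friction removes W_f = μ_k N d):
At rest all PE has been dissipated by friction: mgh = μ_k m g d
d = h/μ_k = 4.9/0.11 = 44.55 m

d = 45 m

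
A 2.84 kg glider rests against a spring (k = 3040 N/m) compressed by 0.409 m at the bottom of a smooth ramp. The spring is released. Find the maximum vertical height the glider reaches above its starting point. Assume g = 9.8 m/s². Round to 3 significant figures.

All spring PE becomes gravitational PE at the highest point: ½kx² = mgh
h = kx²/(2mg) = (3040)(0.409)²/(2 × 2.84 × 9.8) = 9.136 m

h = 9.14 m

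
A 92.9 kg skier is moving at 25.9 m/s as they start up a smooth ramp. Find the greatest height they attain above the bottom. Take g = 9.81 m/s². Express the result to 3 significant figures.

h = 34.2 m

Setting KE at the bottom equal to PE gained: ½mv² = mgh
h = v²/(2g) = 25.9²/(2 × 9.81) = 34.19 m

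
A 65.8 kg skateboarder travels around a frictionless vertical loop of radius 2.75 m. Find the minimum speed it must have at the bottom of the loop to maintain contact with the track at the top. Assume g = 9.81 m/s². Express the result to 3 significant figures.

v = 11.6 m/s

At the top: mg = mv_top²/r ⇒ v_top² = gr = 26.98 m²/s²
Energy from bottom to top (height 2r): ½mv_bot² = ½mv_top² + mg(2r)
v_bot² = gr + 4gr = 5gr = 134.9
v_bot = √(5gr) = 11.61 m/s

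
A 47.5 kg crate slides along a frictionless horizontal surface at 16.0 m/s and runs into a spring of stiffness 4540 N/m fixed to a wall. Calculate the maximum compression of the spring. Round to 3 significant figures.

All KE is stored as spring PE at maximum compression: ½mv² = ½kx²
x = v√(m/k) = 16.0 × √(47.5/4540) = 1.637 m

x = 1.64 m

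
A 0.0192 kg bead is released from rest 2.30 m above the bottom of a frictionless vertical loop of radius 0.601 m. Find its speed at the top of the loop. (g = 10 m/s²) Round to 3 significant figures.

Energy conservation: mgh = ½mv_top² + mg(2r)
v_top² = 2g(h − 2r) = 2(10)(2.30 − 1.202) = 21.96
v_top = 4.686 m/s

v = 4.69 m/s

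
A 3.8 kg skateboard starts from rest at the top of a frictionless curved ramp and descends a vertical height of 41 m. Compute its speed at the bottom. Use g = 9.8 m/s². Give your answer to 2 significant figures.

By conservation of mechanical energy, mgh = ½mv²
The mass cancels from both sides.
v = √(2gh) = √(2 × 9.8 × 41) = √803.60 = 28.35 m/s

v = 28 m/s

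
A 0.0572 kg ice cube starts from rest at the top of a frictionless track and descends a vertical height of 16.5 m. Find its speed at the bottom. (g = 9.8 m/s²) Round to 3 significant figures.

v = 18.0 m/s

Energy conservation between the two points: mgh = ½mv²
v = √(2gh) = √(2 × 9.8 × 16.5) = √323.40 = 17.98 m/s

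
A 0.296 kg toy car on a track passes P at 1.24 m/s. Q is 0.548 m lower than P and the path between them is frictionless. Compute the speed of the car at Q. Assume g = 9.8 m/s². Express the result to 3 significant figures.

Mechanical energy is conserved (no friction): ½mv₀² + mgh = ½mv²
v² = v₀² + 2gh = (1.24)² + 2(9.8)(0.548) = 12.278
v = √12.278 = 3.504 m/s

v = 3.50 m/s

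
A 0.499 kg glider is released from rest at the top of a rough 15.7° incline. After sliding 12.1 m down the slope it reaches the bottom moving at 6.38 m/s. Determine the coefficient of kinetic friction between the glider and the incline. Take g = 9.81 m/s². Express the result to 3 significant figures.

μ_k = 0.103

mgh = ½mv² + μ_k (mg cosθ) L, with h = L sinθ
mgL sinθ = 16.028 J; ½mv² = 10.156 J
W_f = 16.028 − 10.156 = 5.872 J
μ_k = W_f/(mg cosθ · L) = 5.872/(4.713 × 12.1) = 0.1030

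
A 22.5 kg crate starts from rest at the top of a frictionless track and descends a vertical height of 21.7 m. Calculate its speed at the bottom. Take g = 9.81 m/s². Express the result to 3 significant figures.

v = 20.6 m/s

Equating total energy at the two states: mgh = ½mv²
v = √(2gh) = √(2 × 9.81 × 21.7) = √425.75 = 20.63 m/s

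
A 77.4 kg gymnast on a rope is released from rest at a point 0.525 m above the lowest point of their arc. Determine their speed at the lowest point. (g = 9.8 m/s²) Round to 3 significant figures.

v = 3.21 m/s

Energy conservation between the two points: mgh = ½mv²
v = √(2gh) = √(2 × 9.8 × 0.525) = √10.290 = 3.208 m/s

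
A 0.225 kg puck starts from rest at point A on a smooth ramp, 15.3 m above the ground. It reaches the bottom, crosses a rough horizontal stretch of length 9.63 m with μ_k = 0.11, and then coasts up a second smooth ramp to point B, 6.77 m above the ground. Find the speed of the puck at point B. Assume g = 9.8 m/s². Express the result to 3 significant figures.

Energy at A: mgh₁ = (0.225)(9.8)(15.3) = 33.736 J
Friction loss: W_f = μ_k mg d = 2.336 J
At B: ½mv² + mgh₂ = mgh₁ − W_f
½mv² = 33.736 − 2.336 − 14.928 = 16.473 J
v = √(2 × 16.473/0.225) = 12.10 m/s

v = 12.1 m/s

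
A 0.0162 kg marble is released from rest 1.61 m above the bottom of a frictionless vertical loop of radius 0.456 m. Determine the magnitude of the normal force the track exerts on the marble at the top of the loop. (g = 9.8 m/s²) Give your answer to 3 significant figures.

N = 0.327 N

Energy from release to top (height 2r): mgh = ½mv_top² + mg(2r)
v_top² = 2g(h − 2r) = 2(9.8)(1.61 − 0.9120) = 13.681 m²/s²
At the top, both N and weight point toward the centre: N + mg = mv_top²/r
N = m(v_top²/r − g) = 0.0162(13.681/0.456 − 9.8) = 0.3273 N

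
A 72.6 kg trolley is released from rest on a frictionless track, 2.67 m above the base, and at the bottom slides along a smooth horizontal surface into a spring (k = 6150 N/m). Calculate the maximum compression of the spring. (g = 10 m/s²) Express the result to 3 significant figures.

x = 0.794 m

Gravitational PE at the top equals spring PE at max compression: mgh = ½kx²
x = √(2mgh/k) = √(2 × 72.6 × 10 × 2.67 / 6150) = 0.7940 m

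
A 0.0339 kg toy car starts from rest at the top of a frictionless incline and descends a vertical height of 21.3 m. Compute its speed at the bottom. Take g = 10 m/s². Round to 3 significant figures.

Mechanical energy is conserved (no friction): mgh = ½mv²
v = √(2gh) = √(2 × 10 × 21.3) = √426.00 = 20.64 m/s

v = 20.6 m/s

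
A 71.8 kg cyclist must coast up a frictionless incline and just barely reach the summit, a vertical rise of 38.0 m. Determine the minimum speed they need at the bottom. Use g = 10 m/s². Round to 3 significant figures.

At the top they are momentarily at rest, so all KE converts to PE: ½mv² = mgh
v = √(2gh) = √(2 × 10 × 38.0) = 27.57 m/s

v = 27.6 m/s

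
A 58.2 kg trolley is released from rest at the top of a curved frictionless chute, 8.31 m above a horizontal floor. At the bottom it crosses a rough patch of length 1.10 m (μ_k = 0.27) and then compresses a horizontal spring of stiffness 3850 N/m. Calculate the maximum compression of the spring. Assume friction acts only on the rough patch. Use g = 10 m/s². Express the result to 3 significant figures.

x = 1.56 m

Initial energy: E₁ = mgh = (58.2)(10)(8.31) = 4836.4 J
Friction removes W_f = μ_k mg d = (0.27)(58.2)(10)(1.10) = 172.9 J
Energy reaching the spring: E = 4836.4 − 172.9 = 4663.6 J
At max compression ½kx² = E ⇒ x = √(2E/k) = √(2 × 4663.6/3850) = 1.556 m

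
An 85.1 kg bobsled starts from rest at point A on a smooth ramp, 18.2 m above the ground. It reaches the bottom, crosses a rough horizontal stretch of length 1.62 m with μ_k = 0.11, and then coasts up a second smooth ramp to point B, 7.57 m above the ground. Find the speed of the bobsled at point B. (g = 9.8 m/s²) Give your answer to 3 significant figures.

v = 14.3 m/s

Energy at A: mgh₁ = (85.1)(9.8)(18.2) = 15178 J
Friction loss: W_f = μ_k mg d = 148.6 J
At B: ½mv² + mgh₂ = mgh₁ − W_f
½mv² = 15178 − 148.6 − 6313.2 = 8716.6 J
v = √(2 × 8716.6/85.1) = 14.31 m/s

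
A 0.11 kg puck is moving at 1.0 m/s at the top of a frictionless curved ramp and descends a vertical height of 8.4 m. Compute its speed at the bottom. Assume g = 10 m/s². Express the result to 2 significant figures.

Equating total energy at the two states: ½mv₀² + mgh = ½mv²
v² = v₀² + 2gh = (1.0)² + 2(10)(8.4) = 169.00
v = √169.00 = 13.00 m/s

v = 13 m/s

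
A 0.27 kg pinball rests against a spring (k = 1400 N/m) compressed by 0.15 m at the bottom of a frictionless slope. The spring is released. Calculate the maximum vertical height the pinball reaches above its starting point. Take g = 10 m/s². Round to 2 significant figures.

At maximum height the pinball is at rest, so ½kx² = mgh
h = kx²/(2mg) = (1400)(0.15)²/(2 × 0.27 × 10) = 5.833 m

h = 5.8 m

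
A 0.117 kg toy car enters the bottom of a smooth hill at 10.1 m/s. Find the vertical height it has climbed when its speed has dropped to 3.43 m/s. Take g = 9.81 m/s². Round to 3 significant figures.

h = 4.60 m

Energy balance between the two points: ½mv₁² = ½mv₂² + mgh
h = (v₁² − v₂²)/(2g) = (10.1² − 3.43²)/(2 × 9.81) = 4.600 m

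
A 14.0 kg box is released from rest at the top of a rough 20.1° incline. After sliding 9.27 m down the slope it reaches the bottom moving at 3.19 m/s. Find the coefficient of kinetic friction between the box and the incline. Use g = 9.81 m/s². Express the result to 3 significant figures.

μ_k = 0.306

mgh = ½mv² + μ_k (mg cosθ) L, with h = L sinθ
mgL sinθ = 437.53 J; ½mv² = 71.233 J
W_f = 437.53 − 71.233 = 366.3 J
μ_k = W_f/(mg cosθ · L) = 366.3/(129.0 × 9.27) = 0.3064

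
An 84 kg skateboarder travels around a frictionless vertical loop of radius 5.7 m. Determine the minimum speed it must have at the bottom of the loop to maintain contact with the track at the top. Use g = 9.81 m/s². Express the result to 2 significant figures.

At the top: mg = mv_top²/r ⇒ v_top² = gr = 55.92 m²/s²
Energy from bottom to top (height 2r): ½mv_bot² = ½mv_top² + mg(2r)
v_bot² = gr + 4gr = 5gr = 279.6
v_bot = √(5gr) = 16.72 m/s

v = 17 m/s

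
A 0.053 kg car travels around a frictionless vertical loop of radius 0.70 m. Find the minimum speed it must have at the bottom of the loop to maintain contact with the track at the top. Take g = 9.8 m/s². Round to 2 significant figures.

At the top: mg = mv_top²/r ⇒ v_top² = gr = 6.860 m²/s²
Energy from bottom to top (height 2r): ½mv_bot² = ½mv_top² + mg(2r)
v_bot² = gr + 4gr = 5gr = 34.30
v_bot = √(5gr) = 5.857 m/s

v = 5.9 m/s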